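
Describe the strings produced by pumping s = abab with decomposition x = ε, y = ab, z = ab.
{xy^i z : i ≥ 0} = {(ab)^(i+1) : i ≥ 0} = {ab, abab, ababab, ...}

With x = ε, y = ab, z = ab: Pumping 'ab' gives strings of alternating a's and b's.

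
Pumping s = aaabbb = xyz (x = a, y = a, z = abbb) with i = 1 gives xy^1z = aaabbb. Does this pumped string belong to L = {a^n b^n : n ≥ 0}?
Yes

xy¹z = a · a · abbb = aaabbb.
aaabbb = a^3 b^3 has equal counts (3 = 3), so it is in L.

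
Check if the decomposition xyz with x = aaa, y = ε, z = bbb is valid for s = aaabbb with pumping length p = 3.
Violated: |y| > 0

The decomposition x = aaa, y = ε, z = bbb for s = aaabbb with p = 3
violates the constraint: |y| > 0

|y| = 0, but the pumping lemma requires |y| > 0 (y must be non-empty).

Pumping lemma constraints:
1. xyz = s (decomposition is valid)
2. |xy| ≤ p
3. |y| > 0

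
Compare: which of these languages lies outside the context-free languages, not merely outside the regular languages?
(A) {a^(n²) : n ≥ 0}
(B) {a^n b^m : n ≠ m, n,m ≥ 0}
(A) {a^(n²) : n ≥ 0}

(A) {a^(n²) : n ≥ 0} requires the CFL pumping lemma.

- {a^n b^m : n ≠ m, n,m ≥ 0} is context-free (but not regular)
  • Can be shown non-regular with the regular pumping lemma
  • After pumping a's, we can make n = m

- {a^(n²) : n ≥ 0} is NOT context-free
  • Requires the CFL pumping lemma to prove
  • Gaps between squares grow unboundedly

The CFL pumping lemma is "stronger" in that it can prove non-membership
in the larger class of context-free languages.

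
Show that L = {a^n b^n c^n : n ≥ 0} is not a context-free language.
Assume for contradiction that L is context-free, and let p ≥ 1 be the pumping length given by the pumping lemma for CFLs.
Choose s = a^p b^p c^p. Then s ∈ L and |s| = 3p ≥ p.
By the CFL pumping lemma, s = uvxyz for some u, v, x, y, z with |vxy| ≤ p, |vy| ≥ 1, and uv^i xy^i z ∈ L for every i ≥ 0.

Because |vxy| ≤ p, the window vxy cannot contain both an a and a c: any substring of s containing both must include the entire block b^p plus at least one a and one c, so it has length ≥ p + 2 > p.
Hence at least one of the letters a, c does not occur in vy at all.

Take i = 0: the string uxz is obtained from s by deleting |vy| ≥ 1 symbols, so |uxz| = 3p − |vy| < 3p.
But the letter (a or c) that does not occur in vy still occurs exactly p times in uxz. Every string of L with exactly p copies of some letter is a^p b^p c^p, of length 3p. Since |uxz| < 3p, uxz ∉ L.

This contradicts the CFL pumping lemma, which requires uv^i xy^i z ∈ L for all i ≥ 0.
Hence L = {a^n b^n c^n : n ≥ 0} is not context-free. ∎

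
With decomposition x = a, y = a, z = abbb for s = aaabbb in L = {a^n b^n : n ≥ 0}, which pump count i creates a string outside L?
i = 3

xy³z = a · aaa · abbb = aaaaabbb; aaaaabbb has 5 a's and 3 b's; 5 ≠ 3, so it is not in L.
(Other choices also work, e.g. i = 0, 2; only i = 1 is guaranteed to stay in L since xy¹z = s.)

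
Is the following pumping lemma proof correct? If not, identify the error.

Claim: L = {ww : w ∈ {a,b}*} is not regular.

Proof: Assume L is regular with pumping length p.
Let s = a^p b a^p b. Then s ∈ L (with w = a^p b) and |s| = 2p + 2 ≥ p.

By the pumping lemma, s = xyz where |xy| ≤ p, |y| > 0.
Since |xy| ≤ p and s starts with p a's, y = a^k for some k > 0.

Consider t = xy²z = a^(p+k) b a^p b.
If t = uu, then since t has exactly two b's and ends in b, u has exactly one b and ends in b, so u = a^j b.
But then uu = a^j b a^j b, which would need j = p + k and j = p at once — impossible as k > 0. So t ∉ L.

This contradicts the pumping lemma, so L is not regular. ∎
The proof is correct.

This proof is valid because:
1. s = a^p b a^p b is in L and is chosen in terms of p, so |s| ≥ p holds for every p
2. The decomposition analysis is correct: |xy| ≤ p forces y to lie inside the leading a's
3. The contradiction is valid: the argument shows a^(p+k) b a^p b cannot be split into two equal halves
4. The conclusion follows logically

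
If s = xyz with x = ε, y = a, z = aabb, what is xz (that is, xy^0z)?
aabb

Given x = '', y = 'a', z = 'aabb' and i = 0:

xy^0z = x + y·y·...·y (0 times) + z
       = '' + 'a'^0 + 'aabb'
       = '' + '' + 'aabb'
       = 'aabb'

The pumped string is 'aabb' with length 4.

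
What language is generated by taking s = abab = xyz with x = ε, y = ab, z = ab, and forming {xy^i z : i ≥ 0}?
{xy^i z : i ≥ 0} = {(ab)^(i+1) : i ≥ 0} = {ab, abab, ababab, ...}

With x = ε, y = ab, z = ab: Pumping 'ab' gives strings of alternating a's and b's.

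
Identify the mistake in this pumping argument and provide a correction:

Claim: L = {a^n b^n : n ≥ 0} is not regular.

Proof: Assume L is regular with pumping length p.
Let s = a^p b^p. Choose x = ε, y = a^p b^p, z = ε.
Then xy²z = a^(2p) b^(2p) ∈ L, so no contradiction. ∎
Error: The decomposition violates |xy| ≤ p. With y = a^p b^p, |xy| = |y| = 2p > p. (The proof also miscomputes xy²z, which would be a^p b^p a^p b^p rather than a^(2p) b^(2p), and it wrongly treats one harmless decomposition as settling the matter — the prover does not get to choose the decomposition.)

Correction: The pumping lemma requires |xy| ≤ p, and the argument must handle every decomposition satisfying |xy| ≤ p, |y| ≥ 1. Since s starts with p a's, any such y consists only of a's, say y = a^k with k ≥ 1. Then xy²z = a^(p+k) b^p has unequal numbers of a's and b's, so xy²z ∉ L — the required contradiction.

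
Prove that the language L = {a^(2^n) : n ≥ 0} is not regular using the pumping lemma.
Assume for contradiction that L is regular, and let p ≥ 1 be the pumping length given by the pumping lemma.
Choose s = a^(2^p). Then s ∈ L and |s| = 2^p ≥ p.
By the pumping lemma, s = xyz for some x, y, z with |xy| ≤ p, |y| ≥ 1, and xy^i z ∈ L for every i ≥ 0.
Here y = a^k for some k with 1 ≤ k ≤ |xy| ≤ p, and p < 2^p.

Take i = 2: |xy²z| = 2^p + k.
Now 2^p < 2^p + k ≤ 2^p + p < 2^p + 2^p = 2^(p+1).
So |xy²z| lies strictly between the consecutive powers of two 2^p and 2^(p+1), hence is not a power of 2, and xy²z ∉ L.

This contradicts the pumping lemma, which requires xy^i z ∈ L for all i ≥ 0.
Hence L = {a^(2^n) : n ≥ 0} is not regular. ∎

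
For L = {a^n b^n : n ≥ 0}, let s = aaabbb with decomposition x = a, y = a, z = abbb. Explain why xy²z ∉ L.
xy²z = aaaabbb ∉ L

Pumping with i = 2 replaces y = a by y² = aa:
- Original: s = xyz = aaabbb; aaabbb = a^3 b^3 has equal counts (3 = 3), so it is in L
- Pumped: xy²z = a · aa · abbb = aaaabbb
- aaaabbb has 4 a's and 3 b's; 4 ≠ 3, so it is not in L

The pumping lemma would require xy²z ∈ L, so this decomposition yields a contradiction.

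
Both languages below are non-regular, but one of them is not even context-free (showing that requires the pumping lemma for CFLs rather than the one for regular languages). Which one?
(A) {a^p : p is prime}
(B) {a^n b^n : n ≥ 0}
(A) {a^p : p is prime}

(A) {a^p : p is prime} requires the CFL pumping lemma.

- {a^n b^n : n ≥ 0} is context-free (but not regular)
  • Can be shown non-regular with the regular pumping lemma
  • After pumping, the number of a's and b's become unequal

- {a^p : p is prime} is NOT context-free
  • Requires the CFL pumping lemma to prove
  • The CFL pumping lemma also fails because prime gaps are unbounded

The CFL pumping lemma is "stronger" in that it can prove non-membership
in the larger class of context-free languages.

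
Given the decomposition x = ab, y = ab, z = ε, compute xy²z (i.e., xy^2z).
ababab

Given x = 'ab', y = 'ab', z = '' and i = 2:

xy^2z = x + y·y·...·y (2 times) + z
       = 'ab' + 'ab'^2 + ''
       = 'ab' + 'abab' + ''
       = 'ababab'

The pumped string is 'ababab' with length 6.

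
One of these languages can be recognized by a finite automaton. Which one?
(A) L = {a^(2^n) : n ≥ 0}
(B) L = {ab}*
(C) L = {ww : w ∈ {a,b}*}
(B) {ab}*

(B) L = {ab}* is regular.

This can be recognized by a finite automaton (DFA/NFA).
Regular expressions like {ab}* define regular languages.

The other choices are not regular:
- {a^(2^n) : n ≥ 0}: After pumping, length is no longer a power of 2
- {ww : w ∈ {a,b}*}: After pumping, the two halves no longer match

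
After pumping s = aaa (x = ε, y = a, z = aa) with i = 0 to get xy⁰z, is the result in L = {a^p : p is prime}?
Yes

xy⁰z = ε · ε · aa = aa.
aa has length 2, which is prime, so it is in L.
(A single pumped string landing in L is not a contradiction by itself; a non-regularity proof needs some i for which xy^i z ∉ L, for every admissible decomposition.)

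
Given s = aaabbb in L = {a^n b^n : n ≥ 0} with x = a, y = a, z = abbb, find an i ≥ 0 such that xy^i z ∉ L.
i = 3

xy³z = a · aaa · abbb = aaaaabbb; aaaaabbb has 5 a's and 3 b's; 5 ≠ 3, so it is not in L.
(Other choices also work, e.g. i = 0, 2; only i = 1 is guaranteed to stay in L since xy¹z = s.)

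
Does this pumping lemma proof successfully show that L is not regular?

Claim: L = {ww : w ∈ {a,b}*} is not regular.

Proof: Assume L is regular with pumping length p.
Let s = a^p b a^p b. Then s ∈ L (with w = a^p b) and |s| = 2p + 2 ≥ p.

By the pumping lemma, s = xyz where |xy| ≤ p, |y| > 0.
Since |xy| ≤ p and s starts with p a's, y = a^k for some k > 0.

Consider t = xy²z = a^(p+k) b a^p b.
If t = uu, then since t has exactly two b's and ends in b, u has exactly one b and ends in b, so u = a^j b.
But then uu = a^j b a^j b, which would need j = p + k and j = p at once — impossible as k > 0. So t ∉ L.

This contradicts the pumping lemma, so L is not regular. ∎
The proof is correct.

This proof is valid because:
1. s = a^p b a^p b is in L and is chosen in terms of p, so |s| ≥ p holds for every p
2. The decomposition analysis is correct: |xy| ≤ p forces y to lie inside the leading a's
3. The contradiction is valid: the argument shows a^(p+k) b a^p b cannot be split into two equal halves
4. The conclusion follows logically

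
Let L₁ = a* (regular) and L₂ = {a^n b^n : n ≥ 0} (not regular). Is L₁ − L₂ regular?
Yes — L₁ − L₂ is regular.

The only string of a* that lies in {a^n b^n} is ε, so L₁ − L₂ = a* − {ε} = a⁺ = aa*, which is regular.

Note that the bare facts "L₁ regular, L₂ non-regular" do not settle the question by themselves: the closure of regular languages under ∪, ∩, complement and difference applies only when BOTH operands are regular. With a non-regular operand the result can come out regular or non-regular depending on the specific languages, so one has to work out L₁ − L₂ for this particular pair, as above.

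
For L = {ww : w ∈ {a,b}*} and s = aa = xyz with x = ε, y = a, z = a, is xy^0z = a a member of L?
No

xy⁰z = ε · ε · a = a.
a has odd length 1, so it cannot be written as ww and is not in L.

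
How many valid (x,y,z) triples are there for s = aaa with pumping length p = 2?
3

For s = 'aaa' with pumping length p = 2:

Constraints: |xy| ≤ 2, |y| > 0

Valid decompositions (|xy| ≤ p, |y| ≥ 1):
  • x='', y='a', z='aa'
  • x='a', y='a', z='a'
  • x='', y='aa', z='a'

Total count: 3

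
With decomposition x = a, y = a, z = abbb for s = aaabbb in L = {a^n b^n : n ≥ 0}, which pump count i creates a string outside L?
i = 2

xy²z = a · aa · abbb = aaaabbb; aaaabbb has 4 a's and 3 b's; 4 ≠ 3, so it is not in L.
(Other choices also work, e.g. i = 0, 3; only i = 1 is guaranteed to stay in L since xy¹z = s.)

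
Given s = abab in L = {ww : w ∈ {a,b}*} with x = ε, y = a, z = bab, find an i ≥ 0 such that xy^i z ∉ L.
i = 3

xy³z = ε · aaa · bab = aaabab; aaabab has length 6; its halves are aaa and bab, which differ, so it is not in L.
(Other choices also work, e.g. i = 0, 2; only i = 1 is guaranteed to stay in L since xy¹z = s.)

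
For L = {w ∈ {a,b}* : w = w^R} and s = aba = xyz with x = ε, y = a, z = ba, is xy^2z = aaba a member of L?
No

xy²z = ε · aa · ba = aaba.
aaba reversed is abaa ≠ aaba, so it is not a palindrome and is not in L.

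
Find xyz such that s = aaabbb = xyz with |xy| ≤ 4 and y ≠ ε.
x = 'a', y = 'a', z = 'abbb'

For s = aaabbb and p = 4, one valid decomposition is:
- x = 'a' (length 1)
- y = 'a' (length 1)
- z = 'abbb' (length 4)

Verification:
- xyz = 'a' + 'a' + 'abbb' = aaabbb ✓
- |xy| = 2 ≤ 4 ✓
- |y| = 1 > 0 ✓

All pumping lemma constraints are satisfied.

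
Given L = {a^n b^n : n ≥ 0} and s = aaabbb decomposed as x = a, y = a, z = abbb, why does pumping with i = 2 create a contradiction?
xy²z = aaaabbb ∉ L

Pumping with i = 2 replaces y = a by y² = aa:
- Original: s = xyz = aaabbb; aaabbb = a^3 b^3 has equal counts (3 = 3), so it is in L
- Pumped: xy²z = a · aa · abbb = aaaabbb
- aaaabbb has 4 a's and 3 b's; 4 ≠ 3, so it is not in L

The pumping lemma would require xy²z ∈ L, so this decomposition yields a contradiction.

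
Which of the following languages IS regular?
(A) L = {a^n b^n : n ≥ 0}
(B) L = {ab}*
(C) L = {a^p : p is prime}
(B) {ab}*

(B) L = {ab}* is regular.

This can be recognized by a finite automaton (DFA/NFA).
Regular expressions like {ab}* define regular languages.

The other choices are not regular:
- {a^n b^n : n ≥ 0}: After pumping, the number of a's and b's become unequal
- {a^p : p is prime}: After pumping, the length becomes composite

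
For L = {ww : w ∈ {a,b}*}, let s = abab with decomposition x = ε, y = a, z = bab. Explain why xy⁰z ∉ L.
xy⁰z = bab ∉ L

Pumping with i = 0 replaces y = a by y⁰ = ε:
- Original: s = xyz = abab; abab splits into halves ab · ab, which are equal, so it is in L (w = ab)
- Pumped: xy⁰z = ε · ε · bab = bab
- bab has odd length 3, so it cannot be written as ww and is not in L

The pumping lemma would require xy⁰z ∈ L, so this decomposition yields a contradiction.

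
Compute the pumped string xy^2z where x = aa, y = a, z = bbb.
aaaabbb

Given x = 'aa', y = 'a', z = 'bbb' and i = 2:

xy^2z = x + y·y·...·y (2 times) + z
       = 'aa' + 'a'^2 + 'bbb'
       = 'aa' + 'aa' + 'bbb'
       = 'aaaabbb'

The pumped string is 'aaaabbb' with length 7.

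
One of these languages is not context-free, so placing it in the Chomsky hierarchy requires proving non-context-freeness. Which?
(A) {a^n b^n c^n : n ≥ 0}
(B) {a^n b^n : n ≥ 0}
(A) {a^n b^n c^n : n ≥ 0}

(A) {a^n b^n c^n : n ≥ 0} requires the CFL pumping lemma.

- {a^n b^n : n ≥ 0} is context-free (but not regular)
  • Can be shown non-regular with the regular pumping lemma
  • After pumping, the number of a's and b's become unequal

- {a^n b^n c^n : n ≥ 0} is NOT context-free
  • Requires the CFL pumping lemma to prove
  • Cannot maintain three equal counts simultaneously

The CFL pumping lemma is "stronger" in that it can prove non-membership
in the larger class of context-free languages.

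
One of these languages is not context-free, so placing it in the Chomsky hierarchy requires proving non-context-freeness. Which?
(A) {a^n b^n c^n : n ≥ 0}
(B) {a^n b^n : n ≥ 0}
(A) {a^n b^n c^n : n ≥ 0}

(A) {a^n b^n c^n : n ≥ 0} requires the CFL pumping lemma.

- {a^n b^n : n ≥ 0} is context-free (but not regular)
  • Can be shown non-regular with the regular pumping lemma
  • After pumping, the number of a's and b's become unequal

- {a^n b^n c^n : n ≥ 0} is NOT context-free
  • Requires the CFL pumping lemma to prove
  • Cannot maintain three equal counts simultaneously

The CFL pumping lemma is "stronger" in that it can prove non-membership
in the larger class of context-free languages.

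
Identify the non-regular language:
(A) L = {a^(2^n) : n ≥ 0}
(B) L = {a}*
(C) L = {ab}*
(A) {a^(2^n) : n ≥ 0}

(A) L = {a^(2^n) : n ≥ 0} is NOT regular.

The pumping lemma can be used to prove this:
After pumping, length is no longer a power of 2

The other languages are regular because they can be recognized by finite automata.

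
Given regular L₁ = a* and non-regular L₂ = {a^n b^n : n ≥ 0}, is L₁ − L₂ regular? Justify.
Yes — L₁ − L₂ is regular.

The only string of a* that lies in {a^n b^n} is ε, so L₁ − L₂ = a* − {ε} = a⁺ = aa*, which is regular.

Note that the bare facts "L₁ regular, L₂ non-regular" do not settle the question by themselves: the closure of regular languages under ∪, ∩, complement and difference applies only when BOTH operands are regular. With a non-regular operand the result can come out regular or non-regular depending on the specific languages, so one has to work out L₁ − L₂ for this particular pair, as above.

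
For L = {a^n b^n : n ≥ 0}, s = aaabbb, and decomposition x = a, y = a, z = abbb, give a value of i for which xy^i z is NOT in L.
i = 2

xy²z = a · aa · abbb = aaaabbb; aaaabbb has 4 a's and 3 b's; 4 ≠ 3, so it is not in L.
(Other choices also work, e.g. i = 0, 3; only i = 1 is guaranteed to stay in L since xy¹z = s.)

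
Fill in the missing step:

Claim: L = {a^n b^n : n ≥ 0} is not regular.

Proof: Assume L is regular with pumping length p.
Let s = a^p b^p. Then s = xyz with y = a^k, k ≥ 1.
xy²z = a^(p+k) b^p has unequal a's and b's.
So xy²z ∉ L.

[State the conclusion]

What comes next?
This contradicts the pumping lemma for regular languages,
which guarantees xy^i z ∈ L for all i ≥ 0.

Since our assumption that L is regular leads to a contradiction,
we conclude that L = {a^n b^n : n ≥ 0} is NOT regular. ∎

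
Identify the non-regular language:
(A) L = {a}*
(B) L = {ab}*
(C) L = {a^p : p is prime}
(C) {a^p : p is prime}

(C) L = {a^p : p is prime} is NOT regular.

The pumping lemma can be used to prove this:
After pumping, the length becomes composite

The other languages are regular because they can be recognized by finite automata.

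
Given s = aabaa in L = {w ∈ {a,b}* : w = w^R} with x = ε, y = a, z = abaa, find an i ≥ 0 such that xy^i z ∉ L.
i = 0

xy⁰z = ε · ε · abaa = abaa; abaa reversed is aaba ≠ abaa, so it is not a palindrome and is not in L.
(Other choices also work, e.g. i = 2, 3; only i = 1 is guaranteed to stay in L since xy¹z = s.)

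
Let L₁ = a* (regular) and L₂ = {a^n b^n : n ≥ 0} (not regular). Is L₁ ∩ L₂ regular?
Yes — L₁ ∩ L₂ is regular.

A string of a* contains no b's, and the only string of {a^n b^n} with no b's is ε (n = 0). So L₁ ∩ L₂ = {ε}, a finite language, which is regular.

Note that the bare facts "L₁ regular, L₂ non-regular" do not settle the question by themselves: the closure of regular languages under ∪, ∩, complement and difference applies only when BOTH operands are regular. With a non-regular operand the result can come out regular or non-regular depending on the specific languages, so one has to work out L₁ ∩ L₂ for this particular pair, as above.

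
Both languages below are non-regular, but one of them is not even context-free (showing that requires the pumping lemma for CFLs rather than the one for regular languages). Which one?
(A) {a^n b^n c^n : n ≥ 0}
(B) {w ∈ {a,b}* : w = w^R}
(A) {a^n b^n c^n : n ≥ 0}

(A) {a^n b^n c^n : n ≥ 0} requires the CFL pumping lemma.

- {w ∈ {a,b}* : w = w^R} is context-free (but not regular)
  • Can be shown non-regular with the regular pumping lemma
  • After pumping, the string is no longer symmetric

- {a^n b^n c^n : n ≥ 0} is NOT context-free
  • Requires the CFL pumping lemma to prove
  • Cannot maintain three equal counts simultaneously

The CFL pumping lemma is "stronger" in that it can prove non-membership
in the larger class of context-free languages.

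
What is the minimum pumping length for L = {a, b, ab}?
p = 3

For a finite language L, the pumping lemma holds vacuously if p > max|s| for s ∈ L.

The longest string in L = {a, b, ab} has length 2.
If p = 3, then no string s ∈ L has |s| ≥ p, so the condition is vacuously true.

The minimum pumping length is p = 3.

Why no smaller p works: for any p ≤ 2, the longest string s ∈ L has |s| = 2 ≥ p, so it would
have to be pumpable; but pumping up (i = 2, 3, ...) produces ever longer strings, which cannot all lie in the
finite language L. So the pumping property fails for every p ≤ 2.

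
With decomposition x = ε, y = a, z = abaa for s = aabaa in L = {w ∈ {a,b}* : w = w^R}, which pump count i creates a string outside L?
i = 0

xy⁰z = ε · ε · abaa = abaa; abaa reversed is aaba ≠ abaa, so it is not a palindrome and is not in L.
(Other choices also work, e.g. i = 2, 3; only i = 1 is guaranteed to stay in L since xy¹z = s.)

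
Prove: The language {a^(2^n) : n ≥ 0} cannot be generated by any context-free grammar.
Assume for contradiction that L is context-free, and let p ≥ 1 be the pumping length given by the pumping lemma for CFLs.
Choose s = a^(2^p). Then s ∈ L and |s| = 2^p ≥ p.
By the CFL pumping lemma, s = uvxyz for some u, v, x, y, z with |vxy| ≤ p, |vy| ≥ 1, and uv^i xy^i z ∈ L for every i ≥ 0.
All symbols are a's, so only lengths matter: let k = |vy|, with 1 ≤ k ≤ |vxy| ≤ p < 2^p.

Take i = 2: |uv²xy²z| = 2^p + k, and 2^p < 2^p + k < 2^p + 2^p = 2^(p+1).
So the length lies strictly between consecutive powers of two and is not a power of 2; uv²xy²z ∉ L.

This contradicts the CFL pumping lemma, which requires uv^i xy^i z ∈ L for all i ≥ 0.
Hence L = {a^(2^n) : n ≥ 0} is not context-free. ∎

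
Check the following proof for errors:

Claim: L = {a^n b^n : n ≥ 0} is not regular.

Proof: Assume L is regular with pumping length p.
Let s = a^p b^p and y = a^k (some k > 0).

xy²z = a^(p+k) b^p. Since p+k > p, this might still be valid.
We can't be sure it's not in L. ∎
The proof is INCORRECT.

Error: The conclusion is wrong.
xy²z = a^(p+k) b^p is definitely NOT in L because the number of a's (p+k) ≠ number of b's (p).
The proof incorrectly doubts what is actually a valid contradiction.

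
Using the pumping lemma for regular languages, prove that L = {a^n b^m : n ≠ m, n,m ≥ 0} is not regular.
Assume for contradiction that L is regular, and let p ≥ 1 be the pumping length given by the pumping lemma.
Choose s = a^p b^(p + p!). Then s ∈ L because p ≠ p + p! (as p! ≥ 1), and |s| ≥ p.
By the pumping lemma, s = xyz for some x, y, z with |xy| ≤ p, |y| ≥ 1, and xy^i z ∈ L for every i ≥ 0.
Since |xy| ≤ p and the first p symbols of s are all a's, y = a^k for some k with 1 ≤ k ≤ p.
For every i ≥ 0, xy^i z = a^(p + (i − 1)k) b^(p + p!).

Because 1 ≤ k ≤ p, k divides p!. Let t = p!/k (a positive integer) and take i = t + 1.
Then the number of a's is p + tk = p + p!, which equals the number of b's.
So xy^(t+1) z = a^(p + p!) b^(p + p!) has equally many a's and b's and is NOT in L.

This contradicts the pumping lemma, which requires xy^i z ∈ L for all i ≥ 0.
Hence L = {a^n b^m : n ≠ m, n,m ≥ 0} is not regular. ∎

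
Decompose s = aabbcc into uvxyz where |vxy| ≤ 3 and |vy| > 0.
u='aa', v='b', x='b', y='c', z='c'

For s = aabbcc with pumping length p = 3:

One valid decomposition:
- u = 'aa'
- v = 'b'
- x = 'b'
- y = 'c'
- z = 'c'

Verification:
- uvxyz = 'aa' + 'b' + 'b' + 'c' + 'c' = aabbcc ✓
- |vxy| = |'bbc'| = 3 ≤ 3 ✓
- |vy| = |'bc'| = 2 > 0 ✓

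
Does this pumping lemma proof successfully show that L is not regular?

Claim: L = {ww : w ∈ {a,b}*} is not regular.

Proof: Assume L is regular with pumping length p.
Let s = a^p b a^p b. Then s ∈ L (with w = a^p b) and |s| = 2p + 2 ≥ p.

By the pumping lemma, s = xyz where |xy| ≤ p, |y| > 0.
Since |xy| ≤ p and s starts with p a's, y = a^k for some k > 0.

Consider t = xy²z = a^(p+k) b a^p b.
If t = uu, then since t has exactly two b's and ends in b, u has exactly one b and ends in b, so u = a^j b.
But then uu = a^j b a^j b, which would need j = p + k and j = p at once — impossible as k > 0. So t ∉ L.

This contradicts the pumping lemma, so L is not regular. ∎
The proof is correct.

This proof is valid because:
1. s = a^p b a^p b is in L and is chosen in terms of p, so |s| ≥ p holds for every p
2. The decomposition analysis is correct: |xy| ≤ p forces y to lie inside the leading a's
3. The contradiction is valid: the argument shows a^(p+k) b a^p b cannot be split into two equal halves
4. The conclusion follows logically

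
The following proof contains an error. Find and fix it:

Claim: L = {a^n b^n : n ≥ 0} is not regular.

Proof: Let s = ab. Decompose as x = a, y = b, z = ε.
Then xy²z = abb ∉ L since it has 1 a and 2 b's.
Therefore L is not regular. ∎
Error: The string s = ab might be shorter than the pumping length p.

Correction: Choose s = a^p b^p to ensure |s| ≥ p. Also, the decomposition is wrong: with |xy| ≤ p, y cannot include b's when s starts with p a's.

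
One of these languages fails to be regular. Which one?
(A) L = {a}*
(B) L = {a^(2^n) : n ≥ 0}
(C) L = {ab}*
(B) {a^(2^n) : n ≥ 0}

(B) L = {a^(2^n) : n ≥ 0} is NOT regular.

The pumping lemma can be used to prove this:
After pumping, length is no longer a power of 2

The other languages are regular because they can be recognized by finite automata.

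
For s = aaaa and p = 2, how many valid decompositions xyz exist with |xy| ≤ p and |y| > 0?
3

For s = 'aaaa' with pumping length p = 2:

Constraints: |xy| ≤ 2, |y| > 0

Valid decompositions (|xy| ≤ p, |y| ≥ 1):
  • x='', y='a', z='aaa'
  • x='a', y='a', z='aa'
  • x='', y='aa', z='aa'

Total count: 3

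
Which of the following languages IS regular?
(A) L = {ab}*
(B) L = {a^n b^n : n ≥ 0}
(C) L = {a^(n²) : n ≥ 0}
(A) {ab}*

(A) L = {ab}* is regular.

This can be recognized by a finite automaton (DFA/NFA).
Regular expressions like {ab}* define regular languages.

The other choices are not regular:
- {a^(n²) : n ≥ 0}: After pumping, length is no longer a perfect square
- {a^n b^n : n ≥ 0}: After pumping, the number of a's and b's become unequal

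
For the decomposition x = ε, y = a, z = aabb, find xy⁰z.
aabb

Given x = '', y = 'a', z = 'aabb' and i = 0:

xy^0z = x + y·y·...·y (0 times) + z
       = '' + 'a'^0 + 'aabb'
       = '' + '' + 'aabb'
       = 'aabb'

The pumped string is 'aabb' with length 4.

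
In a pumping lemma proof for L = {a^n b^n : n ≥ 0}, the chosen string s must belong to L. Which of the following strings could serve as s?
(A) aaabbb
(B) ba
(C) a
(A) aaabbb

The pumping lemma is applied to a string s that lies in L, so first check membership of each option:
- (A) aaabbb = a^3 b^3 has equal counts (3 = 3), so it is in L ✓
- (B) ba has an a after a b, so it is not of the form a^n b^n and is not in L ✗
- (C) a has 1 a's and 0 b's; 1 ≠ 0, so it is not in L ✗

Only (A) aaabbb is in L, so it is the only candidate that could play the role of s.
(In a complete proof one picks s in terms of the pumping length p so that |s| ≥ p is guaranteed; a fixed string like aaabbb illustrates the shape of such an s.)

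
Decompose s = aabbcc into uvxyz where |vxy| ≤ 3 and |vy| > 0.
u='aa', v='b', x='b', y='c', z='c'

For s = aabbcc with pumping length p = 3:

One valid decomposition:
- u = 'aa'
- v = 'b'
- x = 'b'
- y = 'c'
- z = 'c'

Verification:
- uvxyz = 'aa' + 'b' + 'b' + 'c' + 'c' = aabbcc ✓
- |vxy| = |'bbc'| = 3 ≤ 3 ✓
- |vy| = |'bc'| = 2 > 0 ✓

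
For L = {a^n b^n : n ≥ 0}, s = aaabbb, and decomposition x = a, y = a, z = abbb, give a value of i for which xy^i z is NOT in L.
i = 0

xy⁰z = a · ε · abbb = aabbb; aabbb has 2 a's and 3 b's; 2 ≠ 3, so it is not in L.
(Other choices also work, e.g. i = 2, 3; only i = 1 is guaranteed to stay in L since xy¹z = s.)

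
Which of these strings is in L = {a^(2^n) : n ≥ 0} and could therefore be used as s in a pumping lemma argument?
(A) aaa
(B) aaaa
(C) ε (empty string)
(B) aaaa

The pumping lemma is applied to a string s that lies in L, so first check membership of each option:
- (A) aaa has length 3, strictly between 2^1 = 2 and 2^2 = 4, so it is not in L ✗
- (B) aaaa has length 4 = 2^2, so it is in L ✓
- (C) ε has length 0, which is not a power of 2, so it is not in L ✗

Only (B) aaaa is in L, so it is the only candidate that could play the role of s.
(In a complete proof one picks s in terms of the pumping length p so that |s| ≥ p is guaranteed; a fixed string like aaaa illustrates the shape of such an s.)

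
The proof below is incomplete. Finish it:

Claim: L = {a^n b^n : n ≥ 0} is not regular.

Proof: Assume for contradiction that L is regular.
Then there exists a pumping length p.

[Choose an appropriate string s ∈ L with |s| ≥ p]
s = a^p b^p

This string is in L (has equal a's and b's) and has length 2p ≥ p.
Any decomposition xyz with |xy| ≤ p means y consists only of a's,
so pumping will unbalance the counts.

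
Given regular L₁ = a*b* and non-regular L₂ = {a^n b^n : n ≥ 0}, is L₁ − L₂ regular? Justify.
No — L₁ − L₂ is not regular.

a*b* − {a^n b^n} = {a^n b^m : n ≠ m}. If this were regular, then its complement intersected with a*b*, namely {a^n b^n : n ≥ 0}, would be regular too (closure under complement and intersection) — contradiction. So L₁ − L₂ is not regular.

Note that the bare facts "L₁ regular, L₂ non-regular" do not settle the question by themselves: the closure of regular languages under ∪, ∩, complement and difference applies only when BOTH operands are regular. With a non-regular operand the result can come out regular or non-regular depending on the specific languages, so one has to work out L₁ − L₂ for this particular pair, as above.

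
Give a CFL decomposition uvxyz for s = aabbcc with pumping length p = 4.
u='a', v='a', x='bb', y='c', z='c'

For s = aabbcc with pumping length p = 4:

One valid decomposition:
- u = 'a'
- v = 'a'
- x = 'bb'
- y = 'c'
- z = 'c'

Verification:
- uvxyz = 'a' + 'a' + 'bb' + 'c' + 'c' = aabbcc ✓
- |vxy| = |'abbc'| = 4 ≤ 4 ✓
- |vy| = |'ac'| = 2 > 0 ✓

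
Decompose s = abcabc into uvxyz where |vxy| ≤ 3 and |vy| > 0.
u='ab', v='c', x='a', y='b', z='c'

For s = abcabc with pumping length p = 3:

One valid decomposition:
- u = 'ab'
- v = 'c'
- x = 'a'
- y = 'b'
- z = 'c'

Verification:
- uvxyz = 'ab' + 'c' + 'a' + 'b' + 'c' = abcabc ✓
- |vxy| = |'cab'| = 3 ≤ 3 ✓
- |vy| = |'cb'| = 2 > 0 ✓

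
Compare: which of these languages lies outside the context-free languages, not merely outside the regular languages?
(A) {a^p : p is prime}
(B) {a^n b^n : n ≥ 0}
(A) {a^p : p is prime}

(A) {a^p : p is prime} requires the CFL pumping lemma.

- {a^n b^n : n ≥ 0} is context-free (but not regular)
  • Can be shown non-regular with the regular pumping lemma
  • After pumping, the number of a's and b's become unequal

- {a^p : p is prime} is NOT context-free
  • Requires the CFL pumping lemma to prove
  • The CFL pumping lemma also fails because prime gaps are unbounded

The CFL pumping lemma is "stronger" in that it can prove non-membership
in the larger class of context-free languages.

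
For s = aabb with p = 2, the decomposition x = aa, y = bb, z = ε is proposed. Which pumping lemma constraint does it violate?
Violated: |xy| ≤ p

The decomposition x = aa, y = bb, z = ε for s = aabb with p = 2
violates the constraint: |xy| ≤ p

|xy| = |aabb| = 4 > 2 = p. The decomposition puts too many characters in xy.

Pumping lemma constraints:
1. xyz = s (decomposition is valid)
2. |xy| ≤ p
3. |y| > 0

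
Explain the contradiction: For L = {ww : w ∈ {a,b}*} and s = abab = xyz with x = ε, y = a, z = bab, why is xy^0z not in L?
xy⁰z = bab ∉ L

Pumping with i = 0 replaces y = a by y⁰ = ε:
- Original: s = xyz = abab; abab splits into halves ab · ab, which are equal, so it is in L (w = ab)
- Pumped: xy⁰z = ε · ε · bab = bab
- bab has odd length 3, so it cannot be written as ww and is not in L

The pumping lemma would require xy⁰z ∈ L, so this decomposition yields a contradiction.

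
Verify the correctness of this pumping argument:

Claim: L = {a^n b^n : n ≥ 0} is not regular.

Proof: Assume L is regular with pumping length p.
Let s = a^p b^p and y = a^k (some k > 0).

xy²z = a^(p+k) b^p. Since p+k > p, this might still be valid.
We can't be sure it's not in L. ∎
The proof is INCORRECT.

Error: The conclusion is wrong.
xy²z = a^(p+k) b^p is definitely NOT in L because the number of a's (p+k) ≠ number of b's (p).
The proof incorrectly doubts what is actually a valid contradiction.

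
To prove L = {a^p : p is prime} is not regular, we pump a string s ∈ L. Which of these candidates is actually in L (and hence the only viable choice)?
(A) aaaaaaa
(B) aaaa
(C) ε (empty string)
(A) aaaaaaa

The pumping lemma is applied to a string s that lies in L, so first check membership of each option:
- (A) aaaaaaa has length 7, which is prime, so it is in L ✓
- (B) aaaa has length 4 = 2 × 2, which is not prime, so it is not in L ✗
- (C) ε has length 0, which is not prime, so it is not in L ✗

Only (A) aaaaaaa is in L, so it is the only candidate that could play the role of s.
(In a complete proof one picks s in terms of the pumping length p so that |s| ≥ p is guaranteed; a fixed string like aaaaaaa illustrates the shape of such an s.)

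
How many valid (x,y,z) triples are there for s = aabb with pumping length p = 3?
6

For s = 'aabb' with pumping length p = 3:

Constraints: |xy| ≤ 3, |y| > 0

Valid decompositions (|xy| ≤ p, |y| ≥ 1):
  • x='', y='a', z='abb'
  • x='a', y='a', z='bb'
  • x='', y='aa', z='bb'
  • x='aa', y='b', z='b'
  • x='a', y='ab', z='b'
  • x='', y='aab', z='b'

Total count: 6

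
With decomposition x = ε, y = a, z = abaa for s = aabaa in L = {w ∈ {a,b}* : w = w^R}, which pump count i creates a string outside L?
i = 0

xy⁰z = ε · ε · abaa = abaa; abaa reversed is aaba ≠ abaa, so it is not a palindrome and is not in L.
(Other choices also work, e.g. i = 2, 3; only i = 1 is guaranteed to stay in L since xy¹z = s.)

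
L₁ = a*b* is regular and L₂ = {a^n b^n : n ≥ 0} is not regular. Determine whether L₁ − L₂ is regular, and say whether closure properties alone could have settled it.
No — L₁ − L₂ is not regular.

a*b* − {a^n b^n} = {a^n b^m : n ≠ m}. If this were regular, then its complement intersected with a*b*, namely {a^n b^n : n ≥ 0}, would be regular too (closure under complement and intersection) — contradiction. So L₁ − L₂ is not regular.

Note that the bare facts "L₁ regular, L₂ non-regular" do not settle the question by themselves: the closure of regular languages under ∪, ∩, complement and difference applies only when BOTH operands are regular. With a non-regular operand the result can come out regular or non-regular depending on the specific languages, so one has to work out L₁ − L₂ for this particular pair, as above.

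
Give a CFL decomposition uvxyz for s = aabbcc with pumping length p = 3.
u='aa', v='b', x='b', y='c', z='c'

For s = aabbcc with pumping length p = 3:

One valid decomposition:
- u = 'aa'
- v = 'b'
- x = 'b'
- y = 'c'
- z = 'c'

Verification:
- uvxyz = 'aa' + 'b' + 'b' + 'c' + 'c' = aabbcc ✓
- |vxy| = |'bbc'| = 3 ≤ 3 ✓
- |vy| = |'bc'| = 2 > 0 ✓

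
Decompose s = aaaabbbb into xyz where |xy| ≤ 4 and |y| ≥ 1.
x = 'aaa', y = 'a', z = 'bbbb'

For s = aaaabbbb and p = 4, one valid decomposition is:
- x = 'aaa' (length 3)
- y = 'a' (length 1)
- z = 'bbbb' (length 4)

Verification:
- xyz = 'aaa' + 'a' + 'bbbb' = aaaabbbb ✓
- |xy| = 4 ≤ 4 ✓
- |y| = 1 > 0 ✓

All pumping lemma constraints are satisfied.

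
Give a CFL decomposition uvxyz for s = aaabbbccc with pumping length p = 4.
u='aa', v='a', x='bb', y='b', z='ccc'

For s = aaabbbccc with pumping length p = 4:

One valid decomposition:
- u = 'aa'
- v = 'a'
- x = 'bb'
- y = 'b'
- z = 'ccc'

Verification:
- uvxyz = 'aa' + 'a' + 'bb' + 'b' + 'ccc' = aaabbbccc ✓
- |vxy| = |'abbb'| = 4 ≤ 4 ✓
- |vy| = |'ab'| = 2 > 0 ✓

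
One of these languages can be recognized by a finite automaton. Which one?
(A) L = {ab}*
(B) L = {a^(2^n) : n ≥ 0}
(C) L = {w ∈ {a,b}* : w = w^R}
(A) {ab}*

(A) L = {ab}* is regular.

This can be recognized by a finite automaton (DFA/NFA).
Regular expressions like {ab}* define regular languages.

The other choices are not regular:
- {a^(2^n) : n ≥ 0}: After pumping, length is no longer a power of 2
- {w ∈ {a,b}* : w = w^R}: After pumping, the string is no longer symmetric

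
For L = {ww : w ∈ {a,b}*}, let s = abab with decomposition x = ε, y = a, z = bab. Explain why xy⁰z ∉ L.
xy⁰z = bab ∉ L

Pumping with i = 0 replaces y = a by y⁰ = ε:
- Original: s = xyz = abab; abab splits into halves ab · ab, which are equal, so it is in L (w = ab)
- Pumped: xy⁰z = ε · ε · bab = bab
- bab has odd length 3, so it cannot be written as ww and is not in L

The pumping lemma would require xy⁰z ∈ L, so this decomposition yields a contradiction.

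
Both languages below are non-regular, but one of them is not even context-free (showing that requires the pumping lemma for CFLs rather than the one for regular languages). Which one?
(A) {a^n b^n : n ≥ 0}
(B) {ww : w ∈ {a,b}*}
(B) {ww : w ∈ {a,b}*}

(B) {ww : w ∈ {a,b}*} requires the CFL pumping lemma.

- {a^n b^n : n ≥ 0} is context-free (but not regular)
  • Can be shown non-regular with the regular pumping lemma
  • After pumping, the number of a's and b's become unequal

- {ww : w ∈ {a,b}*} is NOT context-free
  • Requires the CFL pumping lemma to prove
  • Even a PDA cannot compare two arbitrary halves symbol by symbol; CFL pumping on a^p b^p a^p b^p fails

The CFL pumping lemma is "stronger" in that it can prove non-membership
in the larger class of context-free languages.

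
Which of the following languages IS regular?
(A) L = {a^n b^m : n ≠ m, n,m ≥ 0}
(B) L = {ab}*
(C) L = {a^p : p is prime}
(B) {ab}*

(B) L = {ab}* is regular.

This can be recognized by a finite automaton (DFA/NFA).
Regular expressions like {ab}* define regular languages.

The other choices are not regular:
- {a^p : p is prime}: After pumping, the length becomes composite
- {a^n b^m : n ≠ m, n,m ≥ 0}: After pumping a's, we can make n = m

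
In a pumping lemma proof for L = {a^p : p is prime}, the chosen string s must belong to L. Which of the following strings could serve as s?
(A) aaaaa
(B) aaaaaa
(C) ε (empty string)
(A) aaaaa

The pumping lemma is applied to a string s that lies in L, so first check membership of each option:
- (A) aaaaa has length 5, which is prime, so it is in L ✓
- (B) aaaaaa has length 6 = 2 × 3, which is not prime, so it is not in L ✗
- (C) ε has length 0, which is not prime, so it is not in L ✗

Only (A) aaaaa is in L, so it is the only candidate that could play the role of s.
(In a complete proof one picks s in terms of the pumping length p so that |s| ≥ p is guaranteed; a fixed string like aaaaa illustrates the shape of such an s.)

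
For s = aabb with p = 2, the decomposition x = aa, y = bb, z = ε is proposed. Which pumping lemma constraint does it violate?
Violated: |xy| ≤ p

The decomposition x = aa, y = bb, z = ε for s = aabb with p = 2
violates the constraint: |xy| ≤ p

|xy| = |aabb| = 4 > 2 = p. The decomposition puts too many characters in xy.

Pumping lemma constraints:
1. xyz = s (decomposition is valid)
2. |xy| ≤ p
3. |y| > 0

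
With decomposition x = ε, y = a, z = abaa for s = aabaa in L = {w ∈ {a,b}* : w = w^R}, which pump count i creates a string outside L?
i = 0

xy⁰z = ε · ε · abaa = abaa; abaa reversed is aaba ≠ abaa, so it is not a palindrome and is not in L.
(Other choices also work, e.g. i = 2, 3; only i = 1 is guaranteed to stay in L since xy¹z = s.)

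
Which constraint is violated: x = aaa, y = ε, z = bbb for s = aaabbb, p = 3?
Violated: |y| > 0

The decomposition x = aaa, y = ε, z = bbb for s = aaabbb with p = 3
violates the constraint: |y| > 0

|y| = 0, but the pumping lemma requires |y| > 0 (y must be non-empty).

Pumping lemma constraints:
1. xyz = s (decomposition is valid)
2. |xy| ≤ p
3. |y| > 0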